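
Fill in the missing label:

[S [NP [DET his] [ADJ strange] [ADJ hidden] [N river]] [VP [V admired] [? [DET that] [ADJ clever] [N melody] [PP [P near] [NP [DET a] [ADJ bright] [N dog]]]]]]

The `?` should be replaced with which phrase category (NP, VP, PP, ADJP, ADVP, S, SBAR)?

The `?` node immediately contains: DET 'that', ADJ 'clever', N 'melody', PP. That is the internal structure of a noun phrase, so the label is NP.

NP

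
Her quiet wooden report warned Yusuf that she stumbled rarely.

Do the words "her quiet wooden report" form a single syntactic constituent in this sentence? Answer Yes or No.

Yes

The sequence corresponds to a single NP node — the noun phrase "her quiet wooden report".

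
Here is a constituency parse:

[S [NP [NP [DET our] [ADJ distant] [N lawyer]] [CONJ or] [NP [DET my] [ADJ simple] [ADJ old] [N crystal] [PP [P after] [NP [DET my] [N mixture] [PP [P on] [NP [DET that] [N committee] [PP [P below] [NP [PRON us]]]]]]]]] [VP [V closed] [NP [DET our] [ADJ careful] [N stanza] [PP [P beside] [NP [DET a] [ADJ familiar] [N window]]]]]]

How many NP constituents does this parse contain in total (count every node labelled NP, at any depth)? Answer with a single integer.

8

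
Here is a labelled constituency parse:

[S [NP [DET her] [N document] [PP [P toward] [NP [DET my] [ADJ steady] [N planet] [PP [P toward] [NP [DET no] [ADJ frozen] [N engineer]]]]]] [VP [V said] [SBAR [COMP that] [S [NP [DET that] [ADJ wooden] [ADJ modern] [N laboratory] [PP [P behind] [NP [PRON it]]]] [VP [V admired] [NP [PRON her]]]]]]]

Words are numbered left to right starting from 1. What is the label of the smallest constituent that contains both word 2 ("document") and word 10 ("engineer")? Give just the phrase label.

The smallest bracket enclosing both words is [NP her document toward my steady planet toward no frozen engineer], so the label is NP.

NP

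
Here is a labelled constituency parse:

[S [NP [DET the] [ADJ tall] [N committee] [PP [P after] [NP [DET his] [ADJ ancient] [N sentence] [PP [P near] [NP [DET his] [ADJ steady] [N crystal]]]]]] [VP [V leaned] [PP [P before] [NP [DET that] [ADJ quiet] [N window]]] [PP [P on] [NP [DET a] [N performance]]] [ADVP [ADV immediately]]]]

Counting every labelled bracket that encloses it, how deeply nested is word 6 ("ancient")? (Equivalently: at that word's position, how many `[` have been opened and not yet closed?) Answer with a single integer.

The word sits inside ADJ, which is inside NP, inside PP, inside NP, inside S — 5 brackets in all.

5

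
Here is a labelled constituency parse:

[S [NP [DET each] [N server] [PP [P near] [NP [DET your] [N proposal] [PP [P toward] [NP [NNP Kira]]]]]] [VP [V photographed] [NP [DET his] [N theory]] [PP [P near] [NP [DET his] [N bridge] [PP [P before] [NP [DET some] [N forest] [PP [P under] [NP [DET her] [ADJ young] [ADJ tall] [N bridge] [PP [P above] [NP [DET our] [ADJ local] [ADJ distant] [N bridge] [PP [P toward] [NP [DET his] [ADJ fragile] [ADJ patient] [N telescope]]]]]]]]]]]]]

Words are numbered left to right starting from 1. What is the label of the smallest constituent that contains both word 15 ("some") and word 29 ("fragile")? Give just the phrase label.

The smallest bracket enclosing both words is [NP some forest under her young tall bridge above our local distant bridge toward his fragile patient telescope], so the label is NP.

NP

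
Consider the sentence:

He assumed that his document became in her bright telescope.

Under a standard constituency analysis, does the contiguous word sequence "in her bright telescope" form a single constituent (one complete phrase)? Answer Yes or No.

Yes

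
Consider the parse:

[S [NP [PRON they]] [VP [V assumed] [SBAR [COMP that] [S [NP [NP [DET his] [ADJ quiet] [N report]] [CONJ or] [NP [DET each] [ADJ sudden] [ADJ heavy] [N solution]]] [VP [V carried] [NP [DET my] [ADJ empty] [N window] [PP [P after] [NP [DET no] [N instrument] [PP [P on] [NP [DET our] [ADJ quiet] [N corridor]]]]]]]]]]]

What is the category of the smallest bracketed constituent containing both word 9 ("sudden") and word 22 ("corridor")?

Word 9 lies under S → VP → SBAR → S → NP → NP → ADJ; word 22 lies under S → VP → SBAR → S → VP → NP → PP → NP → PP → NP → N. The lowest shared node is the S.

S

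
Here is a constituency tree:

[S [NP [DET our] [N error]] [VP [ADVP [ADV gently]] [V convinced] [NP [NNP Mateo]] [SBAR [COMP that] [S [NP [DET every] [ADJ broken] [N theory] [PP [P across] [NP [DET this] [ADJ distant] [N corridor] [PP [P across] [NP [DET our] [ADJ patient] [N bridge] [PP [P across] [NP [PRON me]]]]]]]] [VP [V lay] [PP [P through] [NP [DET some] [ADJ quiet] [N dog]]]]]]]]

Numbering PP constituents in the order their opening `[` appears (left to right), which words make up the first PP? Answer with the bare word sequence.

The PP opening brackets appear, in order, over: "across this distant corridor across our patient bridge across me"; "across our patient bridge across me"; "across me"; "through some quiet dog". The first one spans "across this distant corridor across our patient bridge across me".

across this distant corridor across our patient bridge across me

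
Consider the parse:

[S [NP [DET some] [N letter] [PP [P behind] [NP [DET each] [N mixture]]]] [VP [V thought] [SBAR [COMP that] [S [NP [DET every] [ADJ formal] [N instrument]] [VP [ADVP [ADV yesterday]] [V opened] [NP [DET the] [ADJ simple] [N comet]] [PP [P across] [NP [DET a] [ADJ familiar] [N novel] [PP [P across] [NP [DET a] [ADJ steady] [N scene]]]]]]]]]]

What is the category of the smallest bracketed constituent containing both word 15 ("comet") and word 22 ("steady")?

Word 15 lies under S → VP → SBAR → S → VP → NP → N; word 22 lies under S → VP → SBAR → S → VP → PP → NP → PP → NP → ADJ. The lowest shared node is the VP.

VP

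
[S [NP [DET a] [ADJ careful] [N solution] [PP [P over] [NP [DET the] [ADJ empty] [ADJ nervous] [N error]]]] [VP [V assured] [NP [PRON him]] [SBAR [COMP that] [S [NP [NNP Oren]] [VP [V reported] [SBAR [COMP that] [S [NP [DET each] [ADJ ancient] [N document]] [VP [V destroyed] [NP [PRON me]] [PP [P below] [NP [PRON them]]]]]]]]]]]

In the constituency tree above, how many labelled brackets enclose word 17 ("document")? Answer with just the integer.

9

Path from the root down to the word: S → VP → SBAR → S → VP → SBAR → S → NP → N. That is 9 enclosing brackets.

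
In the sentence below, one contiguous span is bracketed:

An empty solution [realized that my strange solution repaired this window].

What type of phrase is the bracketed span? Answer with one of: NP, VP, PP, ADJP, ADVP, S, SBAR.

VP

The span is built around the verb "realized" — a verb phrase (VP).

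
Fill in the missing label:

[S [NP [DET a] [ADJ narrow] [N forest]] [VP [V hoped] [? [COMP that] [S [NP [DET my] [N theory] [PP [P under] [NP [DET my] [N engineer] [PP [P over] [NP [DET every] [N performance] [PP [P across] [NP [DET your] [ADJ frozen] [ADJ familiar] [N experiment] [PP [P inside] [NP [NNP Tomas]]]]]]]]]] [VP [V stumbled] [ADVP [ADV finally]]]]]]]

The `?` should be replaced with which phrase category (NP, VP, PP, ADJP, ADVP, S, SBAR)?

SBAR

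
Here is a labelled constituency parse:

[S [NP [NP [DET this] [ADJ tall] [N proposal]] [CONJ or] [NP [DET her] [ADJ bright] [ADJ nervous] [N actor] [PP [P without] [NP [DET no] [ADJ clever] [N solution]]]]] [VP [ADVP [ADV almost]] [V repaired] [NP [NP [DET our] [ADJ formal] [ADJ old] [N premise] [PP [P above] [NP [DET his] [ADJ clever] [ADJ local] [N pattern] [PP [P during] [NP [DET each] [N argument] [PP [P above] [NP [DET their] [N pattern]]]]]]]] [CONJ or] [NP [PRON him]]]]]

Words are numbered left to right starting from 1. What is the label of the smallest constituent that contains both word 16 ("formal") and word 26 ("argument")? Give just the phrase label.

NP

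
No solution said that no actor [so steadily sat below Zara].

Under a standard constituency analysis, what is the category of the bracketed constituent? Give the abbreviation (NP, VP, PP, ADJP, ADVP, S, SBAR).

The bracketed span "so steadily sat below Zara" is headed by "sat", making it a verb phrase (VP).

VP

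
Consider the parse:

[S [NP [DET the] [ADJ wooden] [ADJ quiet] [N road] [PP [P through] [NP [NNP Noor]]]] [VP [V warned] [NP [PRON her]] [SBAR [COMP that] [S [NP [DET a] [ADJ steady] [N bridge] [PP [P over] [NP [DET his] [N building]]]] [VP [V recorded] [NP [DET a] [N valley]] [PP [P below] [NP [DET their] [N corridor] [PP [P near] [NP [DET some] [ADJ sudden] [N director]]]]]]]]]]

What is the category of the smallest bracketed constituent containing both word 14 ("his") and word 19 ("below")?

S

Word 14 lies under S → VP → SBAR → S → NP → PP → NP → DET; word 19 lies under S → VP → SBAR → S → VP → PP → P. The lowest shared node is the S.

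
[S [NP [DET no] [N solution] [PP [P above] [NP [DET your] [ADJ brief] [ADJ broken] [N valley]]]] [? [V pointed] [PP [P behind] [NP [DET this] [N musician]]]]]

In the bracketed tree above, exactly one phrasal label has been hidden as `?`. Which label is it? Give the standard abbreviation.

The `?` node immediately contains: V 'pointed', PP. That is the internal structure of a verb phrase, so the label is VP.

VP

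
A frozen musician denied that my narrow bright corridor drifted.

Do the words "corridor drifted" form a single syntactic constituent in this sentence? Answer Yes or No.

No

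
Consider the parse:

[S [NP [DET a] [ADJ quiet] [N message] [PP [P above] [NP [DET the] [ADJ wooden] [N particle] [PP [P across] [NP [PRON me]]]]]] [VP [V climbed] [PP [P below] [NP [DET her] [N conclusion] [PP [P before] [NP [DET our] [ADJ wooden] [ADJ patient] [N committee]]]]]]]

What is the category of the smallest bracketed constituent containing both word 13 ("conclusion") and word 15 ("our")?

Both words fall inside [NP her conclusion before our wooden patient committee] (words 12–18), and no smaller constituent contains them both. Label: NP.

NP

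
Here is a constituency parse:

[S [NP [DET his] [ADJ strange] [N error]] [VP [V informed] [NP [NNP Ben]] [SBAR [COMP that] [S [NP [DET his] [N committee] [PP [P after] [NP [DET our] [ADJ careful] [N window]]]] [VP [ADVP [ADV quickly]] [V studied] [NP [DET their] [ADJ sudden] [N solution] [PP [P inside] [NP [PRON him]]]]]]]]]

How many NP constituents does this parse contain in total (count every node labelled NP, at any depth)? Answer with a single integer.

The NP constituents are: [NP his strange error]; [NP Ben]; [NP his committee after our careful window]; [NP our careful window]; [NP their sudden solution inside him]; [NP him]. Total: 6.

6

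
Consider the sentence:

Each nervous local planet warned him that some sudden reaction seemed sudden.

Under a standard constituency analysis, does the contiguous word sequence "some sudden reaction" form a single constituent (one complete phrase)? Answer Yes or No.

Yes

These words form the whole noun phrase headed by "reaction", so yes — one constituent.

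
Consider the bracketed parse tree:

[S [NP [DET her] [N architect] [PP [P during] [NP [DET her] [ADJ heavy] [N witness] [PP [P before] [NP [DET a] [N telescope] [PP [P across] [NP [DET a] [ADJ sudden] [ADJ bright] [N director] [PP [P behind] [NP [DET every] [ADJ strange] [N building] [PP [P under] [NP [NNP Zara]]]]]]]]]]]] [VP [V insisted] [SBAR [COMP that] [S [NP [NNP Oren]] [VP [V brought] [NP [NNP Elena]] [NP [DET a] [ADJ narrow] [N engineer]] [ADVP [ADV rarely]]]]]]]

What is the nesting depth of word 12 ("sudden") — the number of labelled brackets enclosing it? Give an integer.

9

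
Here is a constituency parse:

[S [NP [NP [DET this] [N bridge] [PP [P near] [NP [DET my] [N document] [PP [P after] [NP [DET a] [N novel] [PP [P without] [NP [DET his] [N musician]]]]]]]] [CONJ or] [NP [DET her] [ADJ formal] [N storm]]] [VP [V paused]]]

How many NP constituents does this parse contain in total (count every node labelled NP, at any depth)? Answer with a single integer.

The NP constituents are: [NP this bridge near my document after a novel without his musician or her formal storm]; [NP this bridge near my document after a novel without his musician]; [NP my document after a novel without his musician]; [NP a novel without his musician]; [NP his musician]; [NP her formal storm]. Total: 6.

6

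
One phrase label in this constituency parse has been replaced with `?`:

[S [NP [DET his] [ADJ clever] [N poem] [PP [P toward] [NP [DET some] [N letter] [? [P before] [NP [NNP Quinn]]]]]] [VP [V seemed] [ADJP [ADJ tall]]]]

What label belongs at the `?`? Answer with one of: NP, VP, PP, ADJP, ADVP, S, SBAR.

PP

Looking at what the `?` directly dominates — P 'before', NP — this is a prepositional phrase (PP).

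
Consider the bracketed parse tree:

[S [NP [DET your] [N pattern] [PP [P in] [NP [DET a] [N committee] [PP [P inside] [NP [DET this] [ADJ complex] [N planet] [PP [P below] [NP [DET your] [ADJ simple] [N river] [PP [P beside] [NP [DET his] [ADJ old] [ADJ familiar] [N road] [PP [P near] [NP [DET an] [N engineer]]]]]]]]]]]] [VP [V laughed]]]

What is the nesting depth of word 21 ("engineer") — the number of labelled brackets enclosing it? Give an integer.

13

The word sits inside N, which is inside NP, inside PP, inside NP, inside PP, inside NP, inside PP, inside NP, inside PP, inside NP, inside PP, inside NP, inside S — 13 brackets in all.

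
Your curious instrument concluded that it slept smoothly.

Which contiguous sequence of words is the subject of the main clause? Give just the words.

your curious instrument

"your curious instrument" is the NP that combines with the VP headed by "concluded" to form the main clause — the subject.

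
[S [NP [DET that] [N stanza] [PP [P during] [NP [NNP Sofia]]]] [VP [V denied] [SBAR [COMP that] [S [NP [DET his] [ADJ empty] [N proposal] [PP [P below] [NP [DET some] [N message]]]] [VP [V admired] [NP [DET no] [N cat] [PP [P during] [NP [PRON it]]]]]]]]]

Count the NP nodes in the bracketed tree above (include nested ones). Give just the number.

6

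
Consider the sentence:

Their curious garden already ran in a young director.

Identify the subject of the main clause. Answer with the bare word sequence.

their curious garden

"their curious garden" is the NP that combines with the VP headed by "ran" to form the main clause — the subject.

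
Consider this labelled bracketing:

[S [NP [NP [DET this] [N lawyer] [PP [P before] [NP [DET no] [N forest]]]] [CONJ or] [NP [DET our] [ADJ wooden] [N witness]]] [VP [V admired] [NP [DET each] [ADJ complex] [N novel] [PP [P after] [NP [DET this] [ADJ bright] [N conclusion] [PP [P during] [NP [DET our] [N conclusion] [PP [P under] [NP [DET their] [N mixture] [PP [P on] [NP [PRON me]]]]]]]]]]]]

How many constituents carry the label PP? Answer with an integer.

Scanning left to right, an opening `[PP` appears at word positions 3, 14, 18, 21, 24 — 5 in total.

5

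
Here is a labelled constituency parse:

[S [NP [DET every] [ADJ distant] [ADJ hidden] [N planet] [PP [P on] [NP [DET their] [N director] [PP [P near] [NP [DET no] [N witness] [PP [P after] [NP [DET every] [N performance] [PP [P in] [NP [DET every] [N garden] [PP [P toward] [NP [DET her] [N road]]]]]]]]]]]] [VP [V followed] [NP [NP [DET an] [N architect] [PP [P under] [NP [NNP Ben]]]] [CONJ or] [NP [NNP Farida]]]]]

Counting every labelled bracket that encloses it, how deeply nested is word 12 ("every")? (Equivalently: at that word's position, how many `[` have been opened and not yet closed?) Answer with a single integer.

9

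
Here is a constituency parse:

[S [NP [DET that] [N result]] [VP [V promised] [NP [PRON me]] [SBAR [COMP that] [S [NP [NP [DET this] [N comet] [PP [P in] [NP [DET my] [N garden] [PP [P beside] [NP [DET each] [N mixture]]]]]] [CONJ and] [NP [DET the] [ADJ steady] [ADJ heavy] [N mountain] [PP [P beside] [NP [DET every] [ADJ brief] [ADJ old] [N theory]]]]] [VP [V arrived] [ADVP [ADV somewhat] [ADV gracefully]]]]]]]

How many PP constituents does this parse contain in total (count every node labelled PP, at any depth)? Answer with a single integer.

Scanning left to right, an opening `[PP` appears at word positions 8, 11, 19 — 3 in total.

3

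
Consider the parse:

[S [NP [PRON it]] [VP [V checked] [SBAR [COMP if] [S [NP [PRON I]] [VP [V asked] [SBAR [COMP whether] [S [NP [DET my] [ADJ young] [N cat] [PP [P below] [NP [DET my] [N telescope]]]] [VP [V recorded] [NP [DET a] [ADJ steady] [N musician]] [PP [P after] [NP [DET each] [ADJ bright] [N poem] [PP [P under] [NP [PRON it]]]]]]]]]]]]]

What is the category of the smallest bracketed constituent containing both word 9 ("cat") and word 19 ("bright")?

S

Both words fall inside [S my young cat below my telescope recorded a steady musician after each bright poem under it] (words 7–22), and no smaller constituent contains them both. Label: S.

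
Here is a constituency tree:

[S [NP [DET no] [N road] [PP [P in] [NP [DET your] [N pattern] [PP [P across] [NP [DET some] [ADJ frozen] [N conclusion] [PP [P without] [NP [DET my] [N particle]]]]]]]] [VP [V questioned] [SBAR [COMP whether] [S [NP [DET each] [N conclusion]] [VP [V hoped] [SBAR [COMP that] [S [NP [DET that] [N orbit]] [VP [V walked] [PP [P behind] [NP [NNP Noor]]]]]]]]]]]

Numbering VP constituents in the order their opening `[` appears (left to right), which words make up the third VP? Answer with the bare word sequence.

walked behind Noor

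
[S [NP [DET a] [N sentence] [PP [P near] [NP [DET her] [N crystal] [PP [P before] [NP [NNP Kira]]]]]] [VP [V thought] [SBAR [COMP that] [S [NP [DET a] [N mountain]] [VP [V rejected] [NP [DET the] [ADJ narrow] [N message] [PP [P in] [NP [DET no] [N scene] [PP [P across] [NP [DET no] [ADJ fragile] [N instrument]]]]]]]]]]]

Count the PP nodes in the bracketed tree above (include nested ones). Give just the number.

Listing each PP by its span: [PP near her crystal before Kira]; [PP before Kira]; [PP in no scene across no fragile instrument]; [PP across no fragile instrument] — that makes 4.

4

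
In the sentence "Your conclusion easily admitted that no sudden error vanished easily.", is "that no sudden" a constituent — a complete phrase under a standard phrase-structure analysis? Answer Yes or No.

No

The smallest constituent containing the whole sequence is the subordinate clause [SBAR that no sudden error vanished easily], but the sequence is only part of it — it straddles the boundary between complementizer "that" and clause "no sudden error vanished easily".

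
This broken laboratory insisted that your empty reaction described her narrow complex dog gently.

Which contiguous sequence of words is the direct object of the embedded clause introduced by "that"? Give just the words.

her narrow complex dog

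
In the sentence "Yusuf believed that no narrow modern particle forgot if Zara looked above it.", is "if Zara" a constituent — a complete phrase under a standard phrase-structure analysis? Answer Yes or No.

The sequence begins inside the complementizer "if" and ends inside the clause "Zara looked above it"; it crosses a phrase boundary, so no single node in the tree spans exactly those words.

No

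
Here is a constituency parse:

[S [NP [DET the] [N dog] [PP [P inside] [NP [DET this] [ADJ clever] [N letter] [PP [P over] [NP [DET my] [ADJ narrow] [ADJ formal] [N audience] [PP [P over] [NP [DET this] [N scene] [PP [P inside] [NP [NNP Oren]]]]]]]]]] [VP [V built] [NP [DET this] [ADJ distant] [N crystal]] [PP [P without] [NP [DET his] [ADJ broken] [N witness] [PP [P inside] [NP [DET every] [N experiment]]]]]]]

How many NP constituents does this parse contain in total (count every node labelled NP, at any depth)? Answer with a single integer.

Listing each NP by its span: [NP the dog inside this clever letter over my narrow formal audience over this scene inside Oren]; [NP this clever letter over my narrow formal audience over this scene inside Oren]; [NP my narrow formal audience over this scene inside Oren]; [NP this scene inside Oren]; [NP Oren]; [NP this distant crystal] … — that makes 8.

8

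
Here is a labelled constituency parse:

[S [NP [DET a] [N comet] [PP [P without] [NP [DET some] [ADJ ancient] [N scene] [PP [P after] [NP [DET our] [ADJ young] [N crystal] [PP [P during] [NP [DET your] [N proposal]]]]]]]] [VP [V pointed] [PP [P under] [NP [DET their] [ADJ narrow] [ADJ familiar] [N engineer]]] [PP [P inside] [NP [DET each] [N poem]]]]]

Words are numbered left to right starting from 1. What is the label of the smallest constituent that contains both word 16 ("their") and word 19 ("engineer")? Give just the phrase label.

Word 16 lies under S → VP → PP → NP → DET; word 19 lies under S → VP → PP → NP → N. The lowest shared node is the NP.

NP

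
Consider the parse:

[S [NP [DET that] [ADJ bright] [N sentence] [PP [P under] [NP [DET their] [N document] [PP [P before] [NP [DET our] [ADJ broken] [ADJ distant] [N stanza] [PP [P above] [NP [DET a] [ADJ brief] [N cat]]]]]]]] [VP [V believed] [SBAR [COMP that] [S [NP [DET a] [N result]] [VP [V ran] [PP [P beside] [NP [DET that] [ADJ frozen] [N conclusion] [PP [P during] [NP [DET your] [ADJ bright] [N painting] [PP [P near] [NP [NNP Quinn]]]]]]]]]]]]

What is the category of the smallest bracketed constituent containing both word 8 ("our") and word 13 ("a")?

The smallest bracket enclosing both words is [NP our broken distant stanza above a brief cat], so the label is NP.

NP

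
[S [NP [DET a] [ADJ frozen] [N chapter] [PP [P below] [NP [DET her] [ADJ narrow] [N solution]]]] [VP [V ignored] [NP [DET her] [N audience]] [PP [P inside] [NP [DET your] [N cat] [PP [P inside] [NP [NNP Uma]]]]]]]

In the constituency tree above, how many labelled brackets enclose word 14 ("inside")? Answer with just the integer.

The word sits inside P, which is inside PP, inside NP, inside PP, inside VP, inside S — 6 brackets in all.

6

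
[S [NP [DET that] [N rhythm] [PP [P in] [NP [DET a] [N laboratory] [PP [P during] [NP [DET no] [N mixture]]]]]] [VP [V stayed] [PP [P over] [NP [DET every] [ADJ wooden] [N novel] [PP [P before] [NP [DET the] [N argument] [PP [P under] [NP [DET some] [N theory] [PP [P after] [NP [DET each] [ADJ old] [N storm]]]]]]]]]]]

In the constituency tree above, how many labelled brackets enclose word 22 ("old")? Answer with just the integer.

11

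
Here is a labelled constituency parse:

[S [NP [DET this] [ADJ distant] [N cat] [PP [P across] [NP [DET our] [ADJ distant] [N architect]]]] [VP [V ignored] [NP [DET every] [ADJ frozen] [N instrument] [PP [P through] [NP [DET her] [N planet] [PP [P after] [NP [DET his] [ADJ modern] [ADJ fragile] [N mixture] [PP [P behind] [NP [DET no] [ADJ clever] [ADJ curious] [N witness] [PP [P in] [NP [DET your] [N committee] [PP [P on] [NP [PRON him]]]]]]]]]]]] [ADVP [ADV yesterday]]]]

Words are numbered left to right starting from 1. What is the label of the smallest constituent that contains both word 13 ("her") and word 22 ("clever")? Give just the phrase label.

Both words fall inside [NP her planet after his modern fragile mixture behind no clever curious witness in your committee on him] (words 13–29), and no smaller constituent contains them both. Label: NP.

NP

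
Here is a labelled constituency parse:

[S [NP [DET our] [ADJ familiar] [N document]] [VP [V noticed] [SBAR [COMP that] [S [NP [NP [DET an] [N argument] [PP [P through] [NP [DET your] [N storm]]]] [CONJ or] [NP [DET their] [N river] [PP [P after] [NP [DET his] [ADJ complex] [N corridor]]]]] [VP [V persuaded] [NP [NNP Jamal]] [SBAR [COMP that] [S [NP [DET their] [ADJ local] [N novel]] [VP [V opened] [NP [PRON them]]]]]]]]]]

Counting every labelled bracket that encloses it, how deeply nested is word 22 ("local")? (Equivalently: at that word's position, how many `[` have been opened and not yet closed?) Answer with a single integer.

9

Counting open brackets not yet closed at "local": [S [VP [SBAR [S [VP [SBAR [S [NP [ADJ = 9.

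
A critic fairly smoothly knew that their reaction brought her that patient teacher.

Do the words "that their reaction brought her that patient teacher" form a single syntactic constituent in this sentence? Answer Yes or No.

Yes

"that their reaction brought her that patient teacher" is exactly the subordinate clause [SBAR that their reaction brought her that patient teacher], a complete constituent.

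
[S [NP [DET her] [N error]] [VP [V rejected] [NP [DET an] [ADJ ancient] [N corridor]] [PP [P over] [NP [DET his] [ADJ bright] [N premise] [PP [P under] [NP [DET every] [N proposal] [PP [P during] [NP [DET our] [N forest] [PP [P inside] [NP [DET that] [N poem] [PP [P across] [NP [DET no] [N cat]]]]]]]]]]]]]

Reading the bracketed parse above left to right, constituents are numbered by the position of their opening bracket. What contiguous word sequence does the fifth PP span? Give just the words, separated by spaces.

across no cat

The PP opening brackets appear, in order, over: "over his bright premise under every proposal during our forest inside that poem across no cat"; "under every proposal during our forest inside that poem across no cat"; "during our forest inside that poem across no cat"; "inside that poem across no cat"; "across no cat". The fifth one spans "across no cat".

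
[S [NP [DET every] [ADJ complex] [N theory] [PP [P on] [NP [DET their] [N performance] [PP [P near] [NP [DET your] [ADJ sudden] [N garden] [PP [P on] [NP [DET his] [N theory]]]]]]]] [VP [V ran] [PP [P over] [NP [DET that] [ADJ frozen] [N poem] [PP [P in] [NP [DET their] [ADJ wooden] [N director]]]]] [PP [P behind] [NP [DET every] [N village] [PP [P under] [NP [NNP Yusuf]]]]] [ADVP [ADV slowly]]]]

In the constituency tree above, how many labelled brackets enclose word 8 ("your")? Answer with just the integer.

Path from the root down to the word: S → NP → PP → NP → PP → NP → DET. That is 7 enclosing brackets.

7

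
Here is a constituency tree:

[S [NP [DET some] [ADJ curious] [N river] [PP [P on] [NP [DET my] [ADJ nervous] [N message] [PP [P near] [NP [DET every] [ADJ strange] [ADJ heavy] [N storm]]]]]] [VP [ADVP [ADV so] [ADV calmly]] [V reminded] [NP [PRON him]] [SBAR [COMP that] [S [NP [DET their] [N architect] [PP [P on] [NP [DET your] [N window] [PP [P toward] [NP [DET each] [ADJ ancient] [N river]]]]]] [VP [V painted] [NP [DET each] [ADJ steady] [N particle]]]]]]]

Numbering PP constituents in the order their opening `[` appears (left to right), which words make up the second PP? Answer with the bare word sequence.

near every strange heavy storm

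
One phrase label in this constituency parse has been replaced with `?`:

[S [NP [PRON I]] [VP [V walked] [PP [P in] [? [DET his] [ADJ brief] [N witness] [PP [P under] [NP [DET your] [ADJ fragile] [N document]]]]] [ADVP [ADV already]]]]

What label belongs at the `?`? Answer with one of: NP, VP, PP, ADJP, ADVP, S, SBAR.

NP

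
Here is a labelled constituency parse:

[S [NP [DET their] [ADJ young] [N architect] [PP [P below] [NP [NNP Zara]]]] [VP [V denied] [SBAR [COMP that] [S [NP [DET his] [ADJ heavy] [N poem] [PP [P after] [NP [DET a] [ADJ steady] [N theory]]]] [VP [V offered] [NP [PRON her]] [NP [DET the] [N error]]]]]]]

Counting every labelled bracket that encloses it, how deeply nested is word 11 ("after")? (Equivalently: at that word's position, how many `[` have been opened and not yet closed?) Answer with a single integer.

7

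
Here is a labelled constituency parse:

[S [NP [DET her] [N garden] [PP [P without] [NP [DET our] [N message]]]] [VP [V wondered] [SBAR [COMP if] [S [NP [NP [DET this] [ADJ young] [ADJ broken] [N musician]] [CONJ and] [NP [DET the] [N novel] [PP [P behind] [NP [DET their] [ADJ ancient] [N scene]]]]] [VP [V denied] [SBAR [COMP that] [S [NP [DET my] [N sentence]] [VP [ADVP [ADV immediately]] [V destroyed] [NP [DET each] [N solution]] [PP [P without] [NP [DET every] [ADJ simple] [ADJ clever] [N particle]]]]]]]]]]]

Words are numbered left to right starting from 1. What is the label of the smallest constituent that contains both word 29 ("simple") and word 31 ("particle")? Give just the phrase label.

Word 29 lies under S → VP → SBAR → S → VP → SBAR → S → VP → PP → NP → ADJ; word 31 lies under S → VP → SBAR → S → VP → SBAR → S → VP → PP → NP → N. The lowest shared node is the NP.

NP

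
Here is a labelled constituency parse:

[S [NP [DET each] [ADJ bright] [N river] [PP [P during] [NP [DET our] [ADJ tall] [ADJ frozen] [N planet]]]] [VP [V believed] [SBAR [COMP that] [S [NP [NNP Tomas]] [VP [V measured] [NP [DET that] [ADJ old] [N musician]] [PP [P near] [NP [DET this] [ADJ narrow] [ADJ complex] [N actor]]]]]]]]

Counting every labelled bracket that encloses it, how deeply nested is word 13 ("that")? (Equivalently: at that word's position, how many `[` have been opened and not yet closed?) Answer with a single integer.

Path from the root down to the word: S → VP → SBAR → S → VP → NP → DET. That is 7 enclosing brackets.

7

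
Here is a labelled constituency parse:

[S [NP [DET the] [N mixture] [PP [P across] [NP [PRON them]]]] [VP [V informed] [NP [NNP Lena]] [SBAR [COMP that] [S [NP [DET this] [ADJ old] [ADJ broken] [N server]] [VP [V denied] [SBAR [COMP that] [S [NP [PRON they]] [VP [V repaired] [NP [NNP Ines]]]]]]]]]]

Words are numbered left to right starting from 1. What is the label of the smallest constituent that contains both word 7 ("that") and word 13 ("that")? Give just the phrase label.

SBAR

Both words fall inside [SBAR that this old broken server denied that they repaired Ines] (words 7–16), and no smaller constituent contains them both. Label: SBAR.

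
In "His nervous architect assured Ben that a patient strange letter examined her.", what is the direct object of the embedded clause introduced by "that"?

her

Within the embedded clause introduced by "that", the direct object of "examined" is "her".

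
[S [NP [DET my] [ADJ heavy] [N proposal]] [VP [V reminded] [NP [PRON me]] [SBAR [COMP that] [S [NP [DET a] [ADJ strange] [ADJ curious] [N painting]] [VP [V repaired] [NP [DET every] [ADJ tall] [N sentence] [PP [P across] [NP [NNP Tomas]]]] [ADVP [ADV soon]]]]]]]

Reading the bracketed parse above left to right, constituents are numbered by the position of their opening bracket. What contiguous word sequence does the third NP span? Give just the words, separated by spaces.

a strange curious painting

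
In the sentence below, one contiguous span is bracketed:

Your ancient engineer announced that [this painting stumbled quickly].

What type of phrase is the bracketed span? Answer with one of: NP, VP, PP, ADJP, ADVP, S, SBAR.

The bracketed span "this painting stumbled quickly" is headed by "stumbled", making it a clause (S).

S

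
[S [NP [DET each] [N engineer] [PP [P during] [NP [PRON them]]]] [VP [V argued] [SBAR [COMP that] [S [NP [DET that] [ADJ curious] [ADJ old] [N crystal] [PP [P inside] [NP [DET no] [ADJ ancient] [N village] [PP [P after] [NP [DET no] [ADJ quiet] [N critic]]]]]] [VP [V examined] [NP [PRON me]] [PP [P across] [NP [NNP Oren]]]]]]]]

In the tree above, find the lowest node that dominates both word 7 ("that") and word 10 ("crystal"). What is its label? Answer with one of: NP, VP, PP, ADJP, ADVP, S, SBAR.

Both words fall inside [NP that curious old crystal inside no ancient village after no quiet critic] (words 7–18), and no smaller constituent contains them both. Label: NP.

NP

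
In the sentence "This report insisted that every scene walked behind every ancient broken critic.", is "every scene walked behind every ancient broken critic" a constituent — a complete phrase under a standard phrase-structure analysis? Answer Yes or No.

These words form the whole clause headed by "walked", so yes — one constituent.

Yes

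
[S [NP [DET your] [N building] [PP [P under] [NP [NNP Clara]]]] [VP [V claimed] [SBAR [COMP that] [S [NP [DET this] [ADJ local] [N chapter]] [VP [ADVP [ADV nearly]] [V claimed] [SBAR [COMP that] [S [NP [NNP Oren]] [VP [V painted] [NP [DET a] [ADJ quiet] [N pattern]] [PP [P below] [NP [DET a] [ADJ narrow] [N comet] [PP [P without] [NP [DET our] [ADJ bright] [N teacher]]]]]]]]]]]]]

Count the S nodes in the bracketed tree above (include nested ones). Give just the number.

The S constituents are: [S your building under Clara claimed that this local chapter nearly claimed that Oren painted a quiet pattern below a narrow comet without our bright teacher]; [S this local chapter nearly claimed that Oren painted a quiet pattern below a narrow comet without our bright teacher]; [S Oren painted a quiet pattern below a narrow comet without our bright teacher]. Total: 3.

3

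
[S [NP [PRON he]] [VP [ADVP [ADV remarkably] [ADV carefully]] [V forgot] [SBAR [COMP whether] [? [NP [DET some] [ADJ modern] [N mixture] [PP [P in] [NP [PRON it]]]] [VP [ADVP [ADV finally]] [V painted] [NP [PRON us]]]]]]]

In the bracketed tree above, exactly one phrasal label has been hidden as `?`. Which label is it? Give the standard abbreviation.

S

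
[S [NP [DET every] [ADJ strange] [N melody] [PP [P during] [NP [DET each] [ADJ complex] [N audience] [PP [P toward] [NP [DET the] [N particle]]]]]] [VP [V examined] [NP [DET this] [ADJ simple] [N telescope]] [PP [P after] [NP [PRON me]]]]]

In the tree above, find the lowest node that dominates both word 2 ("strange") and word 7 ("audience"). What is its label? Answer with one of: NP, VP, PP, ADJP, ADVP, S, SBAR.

NP

Word 2 lies under S → NP → ADJ; word 7 lies under S → NP → PP → NP → N. The lowest shared node is the NP.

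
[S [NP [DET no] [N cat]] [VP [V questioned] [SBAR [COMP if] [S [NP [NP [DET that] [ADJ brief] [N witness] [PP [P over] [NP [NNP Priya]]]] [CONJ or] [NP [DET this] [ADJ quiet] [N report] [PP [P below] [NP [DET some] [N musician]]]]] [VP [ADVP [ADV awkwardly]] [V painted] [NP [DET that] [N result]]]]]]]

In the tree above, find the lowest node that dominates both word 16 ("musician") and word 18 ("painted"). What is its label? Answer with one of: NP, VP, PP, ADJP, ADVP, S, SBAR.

S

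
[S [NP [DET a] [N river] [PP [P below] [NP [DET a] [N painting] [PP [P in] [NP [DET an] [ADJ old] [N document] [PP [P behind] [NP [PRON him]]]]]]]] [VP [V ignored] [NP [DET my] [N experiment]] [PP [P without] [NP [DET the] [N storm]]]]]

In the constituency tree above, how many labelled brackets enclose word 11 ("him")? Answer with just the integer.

Path from the root down to the word: S → NP → PP → NP → PP → NP → PP → NP → PRON. That is 9 enclosing brackets.

9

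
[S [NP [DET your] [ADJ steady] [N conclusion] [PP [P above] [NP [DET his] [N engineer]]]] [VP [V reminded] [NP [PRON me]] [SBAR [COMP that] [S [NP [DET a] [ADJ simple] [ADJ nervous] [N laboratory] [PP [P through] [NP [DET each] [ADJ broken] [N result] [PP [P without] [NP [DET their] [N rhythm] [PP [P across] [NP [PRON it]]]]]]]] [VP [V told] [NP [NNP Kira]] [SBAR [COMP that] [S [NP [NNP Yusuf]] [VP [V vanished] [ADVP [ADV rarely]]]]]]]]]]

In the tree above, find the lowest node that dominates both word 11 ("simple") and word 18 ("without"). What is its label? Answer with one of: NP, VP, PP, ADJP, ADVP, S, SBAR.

Both words fall inside [NP a simple nervous laboratory through each broken result without their rhythm across it] (words 10–22), and no smaller constituent contains them both. Label: NP.

NP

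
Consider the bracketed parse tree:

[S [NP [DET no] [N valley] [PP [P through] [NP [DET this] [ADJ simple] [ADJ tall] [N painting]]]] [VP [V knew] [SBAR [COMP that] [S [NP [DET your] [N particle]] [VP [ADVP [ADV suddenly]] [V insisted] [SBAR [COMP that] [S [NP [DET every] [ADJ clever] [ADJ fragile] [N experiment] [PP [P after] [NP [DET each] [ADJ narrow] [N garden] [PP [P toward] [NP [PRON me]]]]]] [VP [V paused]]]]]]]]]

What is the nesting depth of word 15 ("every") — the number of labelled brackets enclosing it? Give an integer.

9

The word sits inside DET, which is inside NP, inside S, inside SBAR, inside VP, inside S, inside SBAR, inside VP, inside S — 9 brackets in all.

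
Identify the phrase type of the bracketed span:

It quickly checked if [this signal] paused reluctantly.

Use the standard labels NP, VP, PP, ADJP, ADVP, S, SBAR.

NP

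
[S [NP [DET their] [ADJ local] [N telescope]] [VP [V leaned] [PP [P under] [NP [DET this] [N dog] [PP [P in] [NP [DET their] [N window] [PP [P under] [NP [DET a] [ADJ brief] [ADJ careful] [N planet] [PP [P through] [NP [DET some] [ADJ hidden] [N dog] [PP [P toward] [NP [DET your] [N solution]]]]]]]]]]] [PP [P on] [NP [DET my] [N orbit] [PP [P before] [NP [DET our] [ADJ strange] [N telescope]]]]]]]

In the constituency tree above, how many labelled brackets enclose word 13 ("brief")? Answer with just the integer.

Counting open brackets not yet closed at "brief": [S [VP [PP [NP [PP [NP [PP [NP [ADJ = 9.

9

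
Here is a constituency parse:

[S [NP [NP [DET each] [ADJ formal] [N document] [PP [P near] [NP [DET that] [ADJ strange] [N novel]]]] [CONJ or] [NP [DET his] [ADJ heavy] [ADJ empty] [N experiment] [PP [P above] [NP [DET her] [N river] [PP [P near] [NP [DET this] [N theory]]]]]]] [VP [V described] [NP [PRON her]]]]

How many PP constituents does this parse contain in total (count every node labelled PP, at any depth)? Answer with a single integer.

The PP constituents are: [PP near that strange novel]; [PP above her river near this theory]; [PP near this theory]. Total: 3.

3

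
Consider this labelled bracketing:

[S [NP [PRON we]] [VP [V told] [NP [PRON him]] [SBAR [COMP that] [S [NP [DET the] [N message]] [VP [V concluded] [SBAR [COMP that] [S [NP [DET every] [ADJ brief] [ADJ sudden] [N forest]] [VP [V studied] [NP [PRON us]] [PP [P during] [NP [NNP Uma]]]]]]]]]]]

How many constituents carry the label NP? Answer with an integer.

6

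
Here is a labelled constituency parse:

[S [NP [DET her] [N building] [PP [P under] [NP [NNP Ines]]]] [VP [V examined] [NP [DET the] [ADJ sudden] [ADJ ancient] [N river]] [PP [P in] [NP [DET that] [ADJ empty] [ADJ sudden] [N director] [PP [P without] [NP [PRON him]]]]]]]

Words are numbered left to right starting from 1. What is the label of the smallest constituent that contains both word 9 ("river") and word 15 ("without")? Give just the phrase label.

VP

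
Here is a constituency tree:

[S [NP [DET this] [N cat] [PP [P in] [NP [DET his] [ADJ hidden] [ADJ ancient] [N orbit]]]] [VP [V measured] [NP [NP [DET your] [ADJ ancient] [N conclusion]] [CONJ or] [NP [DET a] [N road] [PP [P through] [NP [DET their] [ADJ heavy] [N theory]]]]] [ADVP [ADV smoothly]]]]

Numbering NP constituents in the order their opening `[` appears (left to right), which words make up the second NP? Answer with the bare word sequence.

In left-to-right order the NP constituents are "this cat in his hidden ancient orbit"; "his hidden ancient orbit"; "your ancient conclusion or a road through their heavy theory"; "your ancient conclusion"; "a road through their heavy theory"; "their heavy theory". Number 2 is "his hidden ancient orbit".

his hidden ancient orbit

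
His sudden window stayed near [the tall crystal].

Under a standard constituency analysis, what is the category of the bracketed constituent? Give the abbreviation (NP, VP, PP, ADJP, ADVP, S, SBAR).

The bracketed span "the tall crystal" is headed by "crystal", making it a noun phrase (NP).

NP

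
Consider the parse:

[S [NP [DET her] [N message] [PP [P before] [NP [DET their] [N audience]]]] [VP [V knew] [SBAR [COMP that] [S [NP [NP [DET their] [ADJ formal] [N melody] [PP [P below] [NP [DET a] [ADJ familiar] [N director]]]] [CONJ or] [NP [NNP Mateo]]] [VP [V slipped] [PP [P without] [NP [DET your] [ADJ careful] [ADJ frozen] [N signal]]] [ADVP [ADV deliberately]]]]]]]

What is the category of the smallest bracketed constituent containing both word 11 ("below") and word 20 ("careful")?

S

Word 11 lies under S → VP → SBAR → S → NP → NP → PP → P; word 20 lies under S → VP → SBAR → S → VP → PP → NP → ADJ. The lowest shared node is the S.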